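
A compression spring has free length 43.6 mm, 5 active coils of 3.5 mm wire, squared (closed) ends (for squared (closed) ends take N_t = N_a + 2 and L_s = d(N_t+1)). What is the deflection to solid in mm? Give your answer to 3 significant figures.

15.6 mm

N_t = 7; L_s = 3.5·8 = 28 mm
δ_solid = L₀ − L_s = 43.6 − 28 = 15.6 mm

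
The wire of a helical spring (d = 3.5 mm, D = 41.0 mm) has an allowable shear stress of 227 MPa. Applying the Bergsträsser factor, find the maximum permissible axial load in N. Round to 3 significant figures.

C = D/d = 41.0/3.5 = 11.7143
K_B = (4C+2)/(4C−3) = 48.857/43.857 = 1.1140
τ_max = K·8FD/(πd³) → F_max = τ_allow·πd³/(8DK)
F_max = 227·π·3.5³/(8·41.0·1.1140) = 30576/365.39 = 83.679 N

83.7 N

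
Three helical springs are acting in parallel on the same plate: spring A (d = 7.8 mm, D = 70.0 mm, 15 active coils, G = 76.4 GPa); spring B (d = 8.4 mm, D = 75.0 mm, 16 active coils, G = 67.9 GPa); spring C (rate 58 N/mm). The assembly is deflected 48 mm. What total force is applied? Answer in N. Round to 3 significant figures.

3410 N

k_A = Gd⁴/(8D³N_a) = (76.4×10³)(7.8⁴)/(8·70.0³·15) = 6.8706 N/mm
k_B = Gd⁴/(8D³N_a) = (67.9×10³)(8.4⁴)/(8·75.0³·16) = 6.2603 N/mm
Parallel: k_eq = 6.8706 + 6.2603 + 58 = 71.131 N/mm
F = k_eq·δ = 71.131·48 = 3414.3 N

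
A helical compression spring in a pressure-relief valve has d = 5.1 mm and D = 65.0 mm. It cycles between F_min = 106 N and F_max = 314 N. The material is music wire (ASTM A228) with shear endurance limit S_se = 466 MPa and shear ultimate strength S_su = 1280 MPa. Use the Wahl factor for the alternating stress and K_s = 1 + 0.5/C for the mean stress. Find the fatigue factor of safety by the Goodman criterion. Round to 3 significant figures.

1.91

C = D/d = 65.0/5.1 = 12.7451; K_W = (4C−1)/(4C−4)+0.615/C = 1.1121; K_s = 1+0.5/C = 1.0392
F_a = (F_max−F_min)/2 = 104 N; F_m = (F_max+F_min)/2 = 210 N
τ_a = K_W·8F_aD/(πd³) = 1.1121 × 129.77 = 144.32 MPa
τ_m = K_s·8F_mD/(πd³) = 1.0392 × 262.04 = 272.32 MPa
Goodman: 1/n_f = τ_a/S_se + τ_m/S_su = 144.32/466 + 272.32/1280 = 0.30970 + 0.21275 = 0.52245
n_f = 1/0.52245 = 1.914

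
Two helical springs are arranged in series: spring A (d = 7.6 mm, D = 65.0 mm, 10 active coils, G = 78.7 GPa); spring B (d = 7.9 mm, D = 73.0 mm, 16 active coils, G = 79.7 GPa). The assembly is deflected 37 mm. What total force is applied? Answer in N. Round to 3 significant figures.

152 N

k_A = Gd⁴/(8D³N_a) = (78.7×10³)(7.6⁴)/(8·65.0³·10) = 11.951 N/mm
k_B = Gd⁴/(8D³N_a) = (79.7×10³)(7.9⁴)/(8·73.0³·16) = 6.2343 N/mm
Series: 1/k_eq = 1/11.951 + 1/6.2343 = 0.24408; k_eq = 4.097 N/mm
F = k_eq·δ = 4.097·37 = 151.59 N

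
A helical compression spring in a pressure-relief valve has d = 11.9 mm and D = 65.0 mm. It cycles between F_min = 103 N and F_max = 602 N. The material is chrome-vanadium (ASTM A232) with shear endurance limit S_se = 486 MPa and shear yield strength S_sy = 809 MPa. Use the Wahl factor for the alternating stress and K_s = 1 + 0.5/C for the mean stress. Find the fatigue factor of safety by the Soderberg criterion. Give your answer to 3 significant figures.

C = D/d = 65.0/11.9 = 5.4622; K_W = (4C−1)/(4C−4)+0.615/C = 1.2807; K_s = 1+0.5/C = 1.0915
F_a = (F_max−F_min)/2 = 249.5 N; F_m = (F_max+F_min)/2 = 352.5 N
τ_a = K_W·8F_aD/(πd³) = 1.2807 × 24.507 = 31.385 MPa
τ_m = K_s·8F_mD/(πd³) = 1.0915 × 34.624 = 37.793 MPa
Soderberg: 1/n_f = τ_a/S_se + τ_m/S_sy = 31.385/486 + 37.793/809 = 0.06458 + 0.04672 = 0.11129
n_f = 1/0.11129 = 8.985

8.99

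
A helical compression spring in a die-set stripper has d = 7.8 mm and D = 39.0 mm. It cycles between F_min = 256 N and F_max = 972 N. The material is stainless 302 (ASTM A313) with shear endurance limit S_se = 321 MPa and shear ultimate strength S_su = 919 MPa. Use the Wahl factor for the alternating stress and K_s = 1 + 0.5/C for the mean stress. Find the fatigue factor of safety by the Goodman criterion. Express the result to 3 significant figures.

C = D/d = 39.0/7.8 = 5.0000; K_W = (4C−1)/(4C−4)+0.615/C = 1.3105; K_s = 1+0.5/C = 1.1000
F_a = (F_max−F_min)/2 = 358 N; F_m = (F_max+F_min)/2 = 614 N
τ_a = K_W·8F_aD/(πd³) = 1.3105 × 74.921 = 98.184 MPa
τ_m = K_s·8F_mD/(πd³) = 1.1000 × 128.5 = 141.35 MPa
Goodman: 1/n_f = τ_a/S_se + τ_m/S_su = 98.184/321 + 141.35/919 = 0.30587 + 0.15380 = 0.45967
n_f = 1/0.45967 = 2.175

2.18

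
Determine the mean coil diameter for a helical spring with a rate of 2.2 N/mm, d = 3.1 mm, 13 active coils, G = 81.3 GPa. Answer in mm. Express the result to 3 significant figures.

32.0 mm

D = (Gd⁴/(8N_a·k))^(1/3) = (81.3×10³·3.1⁴/(8·13·2.2))^(1/3)
  = (32815.7)^(1/3) = 32.0155 mm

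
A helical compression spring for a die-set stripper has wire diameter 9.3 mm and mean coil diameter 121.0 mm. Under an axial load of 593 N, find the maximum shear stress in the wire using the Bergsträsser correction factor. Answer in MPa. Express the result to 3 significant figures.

250 MPa

Spring index C = D/d = 121.0/9.3 = 13.0108
K_B = (4C+2)/(4C−3) = 54.043/49.043 = 1.1020
τ₀ = 8FD/(πd³) = 8·593·121.0/(π·9.3³) = 574024/2527 = 227.16 MPa
τ_max = K·τ₀ = 1.1020 × 227.16 = 250.32 MPa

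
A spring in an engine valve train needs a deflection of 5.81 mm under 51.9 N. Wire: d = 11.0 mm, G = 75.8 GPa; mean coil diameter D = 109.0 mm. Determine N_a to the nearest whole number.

Required rate k = F/δ = 51.9/5.81 = 8.9329 N/mm
N_a = Gd⁴/(8D³k) = (75.8×10³ × 11.0⁴)/(8 × 109.0³ × 8.9329)
    = 1.10979e+09 / 9.25467e+07 = 11.99 → 12 coils

12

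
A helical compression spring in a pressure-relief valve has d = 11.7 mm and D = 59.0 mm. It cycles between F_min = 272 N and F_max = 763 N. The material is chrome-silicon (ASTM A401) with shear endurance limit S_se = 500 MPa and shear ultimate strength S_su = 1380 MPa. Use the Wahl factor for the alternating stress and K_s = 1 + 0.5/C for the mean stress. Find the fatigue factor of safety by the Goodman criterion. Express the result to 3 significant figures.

10.1

C = D/d = 59.0/11.7 = 5.0427; K_W = (4C−1)/(4C−4)+0.615/C = 1.3075; K_s = 1+0.5/C = 1.0992
F_a = (F_max−F_min)/2 = 245.5 N; F_m = (F_max+F_min)/2 = 517.5 N
τ_a = K_W·8F_aD/(πd³) = 1.3075 × 23.03 = 30.111 MPa
τ_m = K_s·8F_mD/(πd³) = 1.0992 × 48.545 = 53.358 MPa
Goodman: 1/n_f = τ_a/S_se + τ_m/S_su = 30.111/500 + 53.358/1380 = 0.06022 + 0.03867 = 0.098887
n_f = 1/0.098887 = 10.11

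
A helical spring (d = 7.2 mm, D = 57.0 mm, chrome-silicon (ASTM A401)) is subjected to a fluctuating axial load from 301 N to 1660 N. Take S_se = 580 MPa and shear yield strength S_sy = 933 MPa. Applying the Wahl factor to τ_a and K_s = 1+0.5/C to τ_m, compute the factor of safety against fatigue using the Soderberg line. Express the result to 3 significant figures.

1.03

C = D/d = 57.0/7.2 = 7.9167; K_W = (4C−1)/(4C−4)+0.615/C = 1.1861; K_s = 1+0.5/C = 1.0632
F_a = (F_max−F_min)/2 = 679.5 N; F_m = (F_max+F_min)/2 = 980.5 N
τ_a = K_W·8F_aD/(πd³) = 1.1861 × 264.25 = 313.43 MPa
τ_m = K_s·8F_mD/(πd³) = 1.0632 × 381.3 = 405.38 MPa
Soderberg: 1/n_f = τ_a/S_se + τ_m/S_sy = 313.43/580 + 405.38/933 = 0.54039 + 0.43449 = 0.97488
n_f = 1/0.97488 = 1.026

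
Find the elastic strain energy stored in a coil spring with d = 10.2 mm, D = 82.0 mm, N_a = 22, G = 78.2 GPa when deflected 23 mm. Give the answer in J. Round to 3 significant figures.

2.31 J

k = Gd⁴/(8D³N_a) = (78.2×10³)(10.2⁴)/(8·82.0³·22) = 8.7227 N/mm
U = ½kδ² = 0.5 × 8.7227 × 23² = 2307.2 N·mm = 2.3072 J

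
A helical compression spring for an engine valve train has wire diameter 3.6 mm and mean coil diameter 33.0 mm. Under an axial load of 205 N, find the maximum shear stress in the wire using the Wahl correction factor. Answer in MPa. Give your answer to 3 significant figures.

Spring index C = D/d = 33.0/3.6 = 9.1667
K_W = (4C−1)/(4C−4) + 0.615/C = 35.667/32.667 + 0.0671 = 1.1589
τ₀ = 8FD/(πd³) = 8·205·33.0/(π·3.6³) = 54120/146.57 = 369.23 MPa
τ_max = K·τ₀ = 1.1589 × 369.23 = 427.91 MPa

428 MPa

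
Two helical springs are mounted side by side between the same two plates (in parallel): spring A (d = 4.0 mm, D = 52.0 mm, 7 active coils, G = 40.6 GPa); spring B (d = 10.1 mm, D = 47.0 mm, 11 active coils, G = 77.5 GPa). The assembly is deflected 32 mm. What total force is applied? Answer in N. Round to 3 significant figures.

k_A = Gd⁴/(8D³N_a) = (40.6×10³)(4.0⁴)/(8·52.0³·7) = 1.32 N/mm
k_B = Gd⁴/(8D³N_a) = (77.5×10³)(10.1⁴)/(8·47.0³·11) = 88.27 N/mm
Parallel: k_eq = 1.32 + 88.27 = 89.59 N/mm
F = k_eq·δ = 89.59·32 = 2866.9 N

2870 N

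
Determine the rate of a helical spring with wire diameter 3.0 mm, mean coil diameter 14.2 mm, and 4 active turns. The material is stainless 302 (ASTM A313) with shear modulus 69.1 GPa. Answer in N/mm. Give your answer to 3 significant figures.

k = Gd⁴/(8D³N_a) = (69.1×10³ × 3.0⁴) / (8 × 14.2³ × 4)
  = 5.5971e+06 / 91625.2 = 61.087 N/mm

61.1 N/mm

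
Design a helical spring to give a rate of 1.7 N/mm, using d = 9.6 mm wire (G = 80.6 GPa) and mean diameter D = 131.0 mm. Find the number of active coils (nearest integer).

N_a = Gd⁴/(8D³k) = (80.6×10³ × 9.6⁴)/(8 × 131.0³ × 1.7)
    = 6.84573e+08 / 3.0574e+07 = 22.39 → 22 coils

22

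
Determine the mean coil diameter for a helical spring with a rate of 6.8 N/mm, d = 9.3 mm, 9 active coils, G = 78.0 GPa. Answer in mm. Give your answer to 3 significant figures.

106 mm

D = (Gd⁴/(8N_a·k))^(1/3) = (78.0×10³·9.3⁴/(8·9·6.8))^(1/3)
  = (1.19175e+06)^(1/3) = 106.0218 mm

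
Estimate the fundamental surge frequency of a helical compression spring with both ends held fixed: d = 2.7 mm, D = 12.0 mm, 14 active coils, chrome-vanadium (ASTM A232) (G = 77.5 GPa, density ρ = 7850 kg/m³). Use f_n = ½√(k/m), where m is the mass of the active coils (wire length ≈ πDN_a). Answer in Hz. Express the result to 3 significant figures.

474 Hz

k = Gd⁴/(8D³N_a) = (77.5×10³)(2.7⁴)/(8·12.0³·14) = 21.281 N/mm = 21281 N/m
Wire length L = πDN_a = π·12.0·14 = 527.79 mm
m = ρ·(πd²/4)·L = 7850 × 5.7256×10⁻⁶ m² × 0.52779 m = 0.023722 kg
f_n = ½√(k/m) = 0.5·√(21281/0.023722) = 0.5·√(8.9712e+05) = 473.58 Hz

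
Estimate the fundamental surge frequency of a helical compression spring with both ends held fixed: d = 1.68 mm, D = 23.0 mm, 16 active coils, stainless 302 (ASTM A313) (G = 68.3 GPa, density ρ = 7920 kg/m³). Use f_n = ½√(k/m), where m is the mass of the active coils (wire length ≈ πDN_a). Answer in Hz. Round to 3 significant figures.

65.6 Hz

k = Gd⁴/(8D³N_a) = (68.3×10³)(1.68⁴)/(8·23.0³·16) = 0.34935 N/mm = 349.35 N/m
Wire length L = πDN_a = π·23.0·16 = 1156.1 mm
m = ρ·(πd²/4)·L = 7920 × 2.2167×10⁻⁶ m² × 1.1561 m = 0.020297 kg
f_n = ½√(k/m) = 0.5·√(349.35/0.020297) = 0.5·√(17212) = 65.597 Hz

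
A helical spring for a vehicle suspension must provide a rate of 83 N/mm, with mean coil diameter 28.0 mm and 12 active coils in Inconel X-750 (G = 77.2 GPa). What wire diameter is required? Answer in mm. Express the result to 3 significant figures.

6.90 mm

d = (8D³N_a·k / G)^(1/4) = (8·28.0³·12·83 / (77.2×10³))^0.25
  = (2265.7)^0.25 = 6.8992 mm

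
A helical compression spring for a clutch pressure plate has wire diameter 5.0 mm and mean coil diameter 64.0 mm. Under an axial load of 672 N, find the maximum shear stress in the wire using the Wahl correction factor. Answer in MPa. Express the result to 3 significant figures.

974 MPa

Spring index C = D/d = 64.0/5.0 = 12.8000
K_W = (4C−1)/(4C−4) + 0.615/C = 50.200/47.200 + 0.0480 = 1.1116
τ₀ = 8FD/(πd³) = 8·672·64.0/(π·5.0³) = 344064/392.7 = 876.15 MPa
τ_max = K·τ₀ = 1.1116 × 876.15 = 973.94 MPa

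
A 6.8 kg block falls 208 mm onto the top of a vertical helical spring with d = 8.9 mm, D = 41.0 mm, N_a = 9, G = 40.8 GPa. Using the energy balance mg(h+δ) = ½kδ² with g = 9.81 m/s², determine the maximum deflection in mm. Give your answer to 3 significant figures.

24.5 mm

k = Gd⁴/(8D³N_a) = (40.8×10³)(8.9⁴)/(8·41.0³·9) = 51.587 N/mm
W = mg = 6.8 × 9.81 = 66.708 N
½kδ² − Wδ − Wh = 0 → δ = (W + √(W² + 2kWh))/k
δ = (66.708 + √(4450 + 1.43155e+06))/51.587 = (66.708 + 1198.3)/51.587 = 24.523 mm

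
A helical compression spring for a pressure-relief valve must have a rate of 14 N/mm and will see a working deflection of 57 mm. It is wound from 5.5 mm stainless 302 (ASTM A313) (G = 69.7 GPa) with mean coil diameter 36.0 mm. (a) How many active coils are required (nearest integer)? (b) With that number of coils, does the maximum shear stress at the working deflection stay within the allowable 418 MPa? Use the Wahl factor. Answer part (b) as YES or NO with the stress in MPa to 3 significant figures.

(a) 12 coils; (b) NO, τ_max = 550 MPa

N_a = Gd⁴/(8D³k) = (69.7×10³)(5.5⁴)/(8·36.0³·14) = 12.21 → N_a = 12
Actual rate k = Gd⁴/(8D³·12) = 14.24 N/mm
Working load F = kδ = 14.24·57 = 811.67 N
C = 36.0/5.5 = 6.5455; K_W = (4C−1)/(4C−4)+0.615/C = 1.2292
τ_max = K_W·8FD/(πd³) = 1.2292·447.23 = 549.74 MPa
τ_max > 418 MPa → exceeds allowable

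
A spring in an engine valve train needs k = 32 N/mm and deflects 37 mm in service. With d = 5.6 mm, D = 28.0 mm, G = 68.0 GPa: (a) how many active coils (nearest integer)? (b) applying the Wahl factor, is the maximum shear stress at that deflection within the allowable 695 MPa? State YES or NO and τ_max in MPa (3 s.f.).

(a) 12 coils; (b) YES, τ_max = 625 MPa

N_a = Gd⁴/(8D³k) = (68.0×10³)(5.6⁴)/(8·28.0³·32) = 11.9 → N_a = 12
Actual rate k = Gd⁴/(8D³·12) = 31.733 N/mm
Working load F = kδ = 31.733·37 = 1174.1 N
C = 28.0/5.6 = 5.0000; K_W = (4C−1)/(4C−4)+0.615/C = 1.3105
τ_max = K_W·8FD/(πd³) = 1.3105·476.71 = 624.72 MPa
τ_max ≤ 695 MPa → acceptable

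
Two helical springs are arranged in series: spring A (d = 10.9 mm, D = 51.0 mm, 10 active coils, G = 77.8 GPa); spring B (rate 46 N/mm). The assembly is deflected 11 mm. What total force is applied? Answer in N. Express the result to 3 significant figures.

k_A = Gd⁴/(8D³N_a) = (77.8×10³)(10.9⁴)/(8·51.0³·10) = 103.49 N/mm
Series: 1/k_eq = 1/103.49 + 1/46 = 0.031402; k_eq = 31.845 N/mm
F = k_eq·δ = 31.845·11 = 350.29 N

350 N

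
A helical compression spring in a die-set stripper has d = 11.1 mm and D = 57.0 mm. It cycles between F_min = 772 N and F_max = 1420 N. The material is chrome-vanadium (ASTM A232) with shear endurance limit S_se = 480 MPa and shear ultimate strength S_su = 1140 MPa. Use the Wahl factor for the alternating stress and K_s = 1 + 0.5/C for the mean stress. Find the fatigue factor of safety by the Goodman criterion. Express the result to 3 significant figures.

C = D/d = 57.0/11.1 = 5.1351; K_W = (4C−1)/(4C−4)+0.615/C = 1.3011; K_s = 1+0.5/C = 1.0974
F_a = (F_max−F_min)/2 = 324 N; F_m = (F_max+F_min)/2 = 1096 N
τ_a = K_W·8F_aD/(πd³) = 1.3011 × 34.387 = 44.742 MPa
τ_m = K_s·8F_mD/(πd³) = 1.0974 × 116.32 = 127.65 MPa
Goodman: 1/n_f = τ_a/S_se + τ_m/S_su = 44.742/480 + 127.65/1140 = 0.09321 + 0.11197 = 0.20518
n_f = 1/0.20518 = 4.874

4.87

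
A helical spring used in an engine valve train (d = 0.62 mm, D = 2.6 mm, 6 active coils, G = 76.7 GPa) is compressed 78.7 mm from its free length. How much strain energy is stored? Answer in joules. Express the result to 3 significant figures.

k = Gd⁴/(8D³N_a) = (76.7×10³)(0.62⁴)/(8·2.6³·6) = 13.434 N/mm
U = ½kδ² = 0.5 × 13.434 × 78.7² = 41603 N·mm = 41.603 J

41.6 J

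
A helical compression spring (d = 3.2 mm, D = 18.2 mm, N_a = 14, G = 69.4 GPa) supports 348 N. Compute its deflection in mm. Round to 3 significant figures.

32.3 mm

k = Gd⁴/(8D³N_a) = (69.4×10³)(3.2⁴)/(8·18.2³·14) = 10.778 N/mm
δ = F/k = 348 / 10.778 = 32.289 mm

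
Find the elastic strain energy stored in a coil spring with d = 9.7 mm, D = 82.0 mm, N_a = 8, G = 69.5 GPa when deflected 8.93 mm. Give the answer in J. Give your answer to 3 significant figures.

0.695 J

k = Gd⁴/(8D³N_a) = (69.5×10³)(9.7⁴)/(8·82.0³·8) = 17.436 N/mm
U = ½kδ² = 0.5 × 17.436 × 8.93² = 695.22 N·mm = 0.69522 J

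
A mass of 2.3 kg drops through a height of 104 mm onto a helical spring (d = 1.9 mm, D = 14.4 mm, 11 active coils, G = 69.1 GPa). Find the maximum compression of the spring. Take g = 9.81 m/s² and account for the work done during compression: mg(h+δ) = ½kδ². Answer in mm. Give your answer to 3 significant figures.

44.2 mm

k = Gd⁴/(8D³N_a) = (69.1×10³)(1.9⁴)/(8·14.4³·11) = 3.4271 N/mm
W = mg = 2.3 × 9.81 = 22.563 N
½kδ² − Wδ − Wh = 0 → δ = (W + √(W² + 2kWh))/k
δ = (22.563 + √(509.09 + 16083.6))/3.4271 = (22.563 + 128.81)/3.4271 = 44.171 mm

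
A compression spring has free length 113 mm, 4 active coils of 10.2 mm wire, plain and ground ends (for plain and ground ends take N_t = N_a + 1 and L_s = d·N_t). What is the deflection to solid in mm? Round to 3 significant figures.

62.0 mm

N_t = 5; L_s = 10.2·5 = 51 mm
δ_solid = L₀ − L_s = 113 − 51 = 62 mm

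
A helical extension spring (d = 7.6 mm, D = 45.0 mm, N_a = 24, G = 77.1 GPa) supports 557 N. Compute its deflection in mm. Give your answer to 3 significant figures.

k = Gd⁴/(8D³N_a) = (77.1×10³)(7.6⁴)/(8·45.0³·24) = 14.702 N/mm
δ = F/k = 557 / 14.702 = 37.887 mm

37.9 mm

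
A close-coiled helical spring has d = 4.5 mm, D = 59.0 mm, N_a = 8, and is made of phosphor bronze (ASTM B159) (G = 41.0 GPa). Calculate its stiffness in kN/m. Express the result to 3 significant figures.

k = Gd⁴/(8D³N_a) = (41.0×10³ × 4.5⁴) / (8 × 59.0³ × 8)
  = 1.68126e+07 / 1.31443e+07 = 1.2791 N/mm

1.28 kN/m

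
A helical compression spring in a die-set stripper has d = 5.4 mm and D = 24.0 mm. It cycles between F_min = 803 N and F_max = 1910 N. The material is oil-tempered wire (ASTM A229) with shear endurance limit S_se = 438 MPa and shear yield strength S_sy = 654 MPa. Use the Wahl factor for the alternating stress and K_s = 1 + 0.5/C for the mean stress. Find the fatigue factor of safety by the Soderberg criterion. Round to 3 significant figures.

0.641

C = D/d = 24.0/5.4 = 4.4444; K_W = (4C−1)/(4C−4)+0.615/C = 1.3561; K_s = 1+0.5/C = 1.1125
F_a = (F_max−F_min)/2 = 553.5 N; F_m = (F_max+F_min)/2 = 1356.5 N
τ_a = K_W·8F_aD/(πd³) = 1.3561 × 214.83 = 291.33 MPa
τ_m = K_s·8F_mD/(πd³) = 1.1125 × 526.49 = 585.72 MPa
Soderberg: 1/n_f = τ_a/S_se + τ_m/S_sy = 291.33/438 + 585.72/654 = 0.66514 + 0.89560 = 1.5607
n_f = 1/1.5607 = 0.6407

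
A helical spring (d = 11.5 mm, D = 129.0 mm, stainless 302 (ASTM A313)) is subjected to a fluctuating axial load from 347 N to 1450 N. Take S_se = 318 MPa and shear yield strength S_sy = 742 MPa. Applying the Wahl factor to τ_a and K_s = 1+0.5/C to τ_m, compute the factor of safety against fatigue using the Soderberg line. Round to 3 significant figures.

C = D/d = 129.0/11.5 = 11.2174; K_W = (4C−1)/(4C−4)+0.615/C = 1.1282; K_s = 1+0.5/C = 1.0446
F_a = (F_max−F_min)/2 = 551.5 N; F_m = (F_max+F_min)/2 = 898.5 N
τ_a = K_W·8F_aD/(πd³) = 1.1282 × 119.12 = 134.39 MPa
τ_m = K_s·8F_mD/(πd³) = 1.0446 × 194.07 = 202.72 MPa
Soderberg: 1/n_f = τ_a/S_se + τ_m/S_sy = 134.39/318 + 202.72/742 = 0.42262 + 0.27321 = 0.69583
n_f = 1/0.69583 = 1.437

1.44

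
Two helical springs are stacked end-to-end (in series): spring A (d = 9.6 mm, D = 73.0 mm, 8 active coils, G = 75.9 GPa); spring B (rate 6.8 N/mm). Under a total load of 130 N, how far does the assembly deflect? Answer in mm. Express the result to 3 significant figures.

k_A = Gd⁴/(8D³N_a) = (75.9×10³)(9.6⁴)/(8·73.0³·8) = 25.893 N/mm
Series: 1/k_eq = 1/25.893 + 1/6.8 = 0.18568; k_eq = 5.3856 N/mm
δ = F/k_eq = 130/5.3856 = 24.138 mm

24.1 mm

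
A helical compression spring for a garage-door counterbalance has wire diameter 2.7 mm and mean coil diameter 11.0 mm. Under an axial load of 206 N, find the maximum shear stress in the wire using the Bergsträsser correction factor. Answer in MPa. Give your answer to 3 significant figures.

Spring index C = D/d = 11.0/2.7 = 4.0741
K_B = (4C+2)/(4C−3) = 18.296/13.296 = 1.3760
τ₀ = 8FD/(πd³) = 8·206·11.0/(π·2.7³) = 18128/61.836 = 293.16 MPa
τ_max = K·τ₀ = 1.3760 × 293.16 = 403.4 MPa

403 MPa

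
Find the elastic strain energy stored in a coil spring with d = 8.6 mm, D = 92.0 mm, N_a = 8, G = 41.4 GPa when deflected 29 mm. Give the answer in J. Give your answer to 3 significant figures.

k = Gd⁴/(8D³N_a) = (41.4×10³)(8.6⁴)/(8·92.0³·8) = 4.5441 N/mm
U = ½kδ² = 0.5 × 4.5441 × 29² = 1910.8 N·mm = 1.9108 J

1.91 J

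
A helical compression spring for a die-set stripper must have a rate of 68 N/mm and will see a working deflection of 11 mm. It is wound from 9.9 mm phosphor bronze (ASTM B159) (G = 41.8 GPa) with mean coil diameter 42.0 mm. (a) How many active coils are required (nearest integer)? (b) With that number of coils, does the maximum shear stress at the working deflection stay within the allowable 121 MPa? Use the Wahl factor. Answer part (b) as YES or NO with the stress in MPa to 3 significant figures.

N_a = Gd⁴/(8D³k) = (41.8×10³)(9.9⁴)/(8·42.0³·68) = 9.963 → N_a = 10
Actual rate k = Gd⁴/(8D³·10) = 67.745 N/mm
Working load F = kδ = 67.745·11 = 745.2 N
C = 42.0/9.9 = 4.2424; K_W = (4C−1)/(4C−4)+0.615/C = 1.3763
τ_max = K_W·8FD/(πd³) = 1.3763·82.14 = 113.05 MPa
τ_max ≤ 121 MPa → acceptable

(a) 10 coils; (b) YES, τ_max = 113 MPa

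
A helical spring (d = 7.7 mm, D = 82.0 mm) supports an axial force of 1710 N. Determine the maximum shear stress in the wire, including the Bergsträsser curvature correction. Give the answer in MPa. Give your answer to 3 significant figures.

Spring index C = D/d = 82.0/7.7 = 10.6494
K_B = (4C+2)/(4C−3) = 44.597/39.597 = 1.1263
τ₀ = 8FD/(πd³) = 8·1710·82.0/(π·7.7³) = 1.12176e+06/1434.2 = 782.13 MPa
τ_max = K·τ₀ = 1.1263 × 782.13 = 880.89 MPa

881 MPa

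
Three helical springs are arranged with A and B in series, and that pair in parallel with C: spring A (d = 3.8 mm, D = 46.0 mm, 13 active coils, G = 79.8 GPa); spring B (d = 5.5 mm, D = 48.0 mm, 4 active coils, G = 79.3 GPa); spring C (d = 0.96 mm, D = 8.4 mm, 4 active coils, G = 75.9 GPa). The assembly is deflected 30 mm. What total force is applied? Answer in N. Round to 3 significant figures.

k_A = Gd⁴/(8D³N_a) = (79.8×10³)(3.8⁴)/(8·46.0³·13) = 1.6437 N/mm
k_B = Gd⁴/(8D³N_a) = (79.3×10³)(5.5⁴)/(8·48.0³·4) = 20.505 N/mm
k_C = Gd⁴/(8D³N_a) = (75.9×10³)(0.96⁴)/(8·8.4³·4) = 3.3989 N/mm
Springs A,B series: k_AB = 1/(1/1.6437+1/20.505) = 1.5217 N/mm; parallel with C: k_eq = 1.5217+3.3989 = 4.9206 N/mm
F = k_eq·δ = 4.9206·30 = 147.62 N

148 N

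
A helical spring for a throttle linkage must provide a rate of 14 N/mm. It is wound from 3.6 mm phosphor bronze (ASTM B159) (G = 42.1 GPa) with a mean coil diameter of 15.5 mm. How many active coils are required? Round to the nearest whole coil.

N_a = Gd⁴/(8D³k) = (42.1×10³ × 3.6⁴)/(8 × 15.5³ × 14)
    = 7.07118e+06 / 417074 = 16.95 → 17 coils

17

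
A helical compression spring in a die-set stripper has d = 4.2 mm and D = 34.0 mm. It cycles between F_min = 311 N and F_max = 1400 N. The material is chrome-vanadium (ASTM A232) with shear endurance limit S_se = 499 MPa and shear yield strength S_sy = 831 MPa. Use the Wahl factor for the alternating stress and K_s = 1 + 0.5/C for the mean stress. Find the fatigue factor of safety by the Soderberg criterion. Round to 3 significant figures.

0.359

C = D/d = 34.0/4.2 = 8.0952; K_W = (4C−1)/(4C−4)+0.615/C = 1.1817; K_s = 1+0.5/C = 1.0618
F_a = (F_max−F_min)/2 = 544.5 N; F_m = (F_max+F_min)/2 = 855.5 N
τ_a = K_W·8F_aD/(πd³) = 1.1817 × 636.31 = 751.91 MPa
τ_m = K_s·8F_mD/(πd³) = 1.0618 × 999.75 = 1061.5 MPa
Soderberg: 1/n_f = τ_a/S_se + τ_m/S_sy = 751.91/499 + 1061.5/831 = 1.50684 + 1.27738 = 2.7842
n_f = 1/2.7842 = 0.3592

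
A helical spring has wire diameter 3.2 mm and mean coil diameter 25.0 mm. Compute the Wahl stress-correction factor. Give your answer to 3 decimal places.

1.189

C = D/d = 25.0/3.2 = 7.8125
K_W = (4C−1)/(4C−4) + 0.615/C = 30.250/27.250 + 0.0787 = 1.1888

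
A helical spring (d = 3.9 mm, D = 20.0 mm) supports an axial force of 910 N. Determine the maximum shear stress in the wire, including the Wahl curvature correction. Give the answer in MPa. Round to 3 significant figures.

1020 MPa

Spring index C = D/d = 20.0/3.9 = 5.1282
K_W = (4C−1)/(4C−4) + 0.615/C = 19.513/16.513 + 0.1199 = 1.3016
τ₀ = 8FD/(πd³) = 8·910·20.0/(π·3.9³) = 145600/186.36 = 781.3 MPa
τ_max = K·τ₀ = 1.3016 × 781.3 = 1016.9 MPa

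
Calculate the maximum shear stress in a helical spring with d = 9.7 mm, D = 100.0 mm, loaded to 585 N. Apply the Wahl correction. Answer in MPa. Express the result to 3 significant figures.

Spring index C = D/d = 100.0/9.7 = 10.3093
K_W = (4C−1)/(4C−4) + 0.615/C = 40.237/37.237 + 0.0597 = 1.1402
τ₀ = 8FD/(πd³) = 8·585·100.0/(π·9.7³) = 468000/2867.2 = 163.22 MPa
τ_max = K·τ₀ = 1.1402 × 163.22 = 186.11 MPa

186 MPa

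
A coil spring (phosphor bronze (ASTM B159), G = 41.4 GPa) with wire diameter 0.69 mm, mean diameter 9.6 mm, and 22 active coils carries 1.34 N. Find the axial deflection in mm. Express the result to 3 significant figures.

k = Gd⁴/(8D³N_a) = (41.4×10³)(0.69⁴)/(8·9.6³·22) = 0.060266 N/mm
δ = F/k = 1.34 / 0.060266 = 22.235 mm

22.2 mm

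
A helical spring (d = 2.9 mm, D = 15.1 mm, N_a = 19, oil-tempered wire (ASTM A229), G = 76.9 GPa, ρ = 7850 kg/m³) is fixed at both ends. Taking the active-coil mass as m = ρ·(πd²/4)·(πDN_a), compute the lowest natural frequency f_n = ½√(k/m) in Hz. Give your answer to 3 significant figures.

k = Gd⁴/(8D³N_a) = (76.9×10³)(2.9⁴)/(8·15.1³·19) = 10.393 N/mm = 10393 N/m
Wire length L = πDN_a = π·15.1·19 = 901.32 mm
m = ρ·(πd²/4)·L = 7850 × 6.6052×10⁻⁶ m² × 0.90132 m = 0.046734 kg
f_n = ½√(k/m) = 0.5·√(10393/0.046734) = 0.5·√(2.2239e+05) = 235.79 Hz

236 Hz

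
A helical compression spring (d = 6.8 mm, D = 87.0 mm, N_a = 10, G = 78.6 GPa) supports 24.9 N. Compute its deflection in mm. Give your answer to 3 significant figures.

k = Gd⁴/(8D³N_a) = (78.6×10³)(6.8⁴)/(8·87.0³·10) = 3.1901 N/mm
δ = F/k = 24.9 / 3.1901 = 7.8053 mm

7.81 mm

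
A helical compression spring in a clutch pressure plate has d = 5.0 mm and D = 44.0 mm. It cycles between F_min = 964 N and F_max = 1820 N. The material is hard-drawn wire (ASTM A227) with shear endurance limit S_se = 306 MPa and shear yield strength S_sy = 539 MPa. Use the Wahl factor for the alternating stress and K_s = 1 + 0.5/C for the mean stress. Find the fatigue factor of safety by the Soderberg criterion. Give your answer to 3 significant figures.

C = D/d = 44.0/5.0 = 8.8000; K_W = (4C−1)/(4C−4)+0.615/C = 1.1660; K_s = 1+0.5/C = 1.0568
F_a = (F_max−F_min)/2 = 428 N; F_m = (F_max+F_min)/2 = 1392 N
τ_a = K_W·8F_aD/(πd³) = 1.1660 × 383.64 = 447.34 MPa
τ_m = K_s·8F_mD/(πd³) = 1.0568 × 1247.7 = 1318.6 MPa
Soderberg: 1/n_f = τ_a/S_se + τ_m/S_sy = 447.34/306 + 1318.6/539 = 1.46190 + 2.44643 = 3.9083
n_f = 1/3.9083 = 0.2559

0.256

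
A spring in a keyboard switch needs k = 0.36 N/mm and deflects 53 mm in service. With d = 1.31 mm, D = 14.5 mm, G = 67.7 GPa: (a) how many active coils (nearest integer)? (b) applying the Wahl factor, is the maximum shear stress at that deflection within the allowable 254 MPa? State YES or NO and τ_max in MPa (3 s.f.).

N_a = Gd⁴/(8D³k) = (67.7×10³)(1.31⁴)/(8·14.5³·0.36) = 22.71 → N_a = 23
Actual rate k = Gd⁴/(8D³·23) = 0.35543 N/mm
Working load F = kδ = 0.35543·53 = 18.838 N
C = 14.5/1.31 = 11.0687; K_W = (4C−1)/(4C−4)+0.615/C = 1.1301
τ_max = K_W·8FD/(πd³) = 1.1301·309.4 = 349.64 MPa
τ_max > 254 MPa → exceeds allowable

(a) 23 coils; (b) NO, τ_max = 350 MPa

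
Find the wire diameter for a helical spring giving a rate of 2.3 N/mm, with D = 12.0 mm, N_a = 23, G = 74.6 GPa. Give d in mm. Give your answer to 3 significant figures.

d = (8D³N_a·k / G)^(1/4) = (8·12.0³·23·2.3 / (74.6×10³))^0.25
  = (9.8028)^0.25 = 1.7694 mm

1.77 mm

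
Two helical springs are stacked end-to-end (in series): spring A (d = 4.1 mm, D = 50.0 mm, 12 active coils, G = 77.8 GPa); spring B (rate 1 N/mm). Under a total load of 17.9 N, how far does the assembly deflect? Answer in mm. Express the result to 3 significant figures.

k_A = Gd⁴/(8D³N_a) = (77.8×10³)(4.1⁴)/(8·50.0³·12) = 1.832 N/mm
Series: 1/k_eq = 1/1.832 + 1/1 = 1.5458; k_eq = 0.6469 N/mm
δ = F/k_eq = 17.9/0.6469 = 27.671 mm

27.7 mm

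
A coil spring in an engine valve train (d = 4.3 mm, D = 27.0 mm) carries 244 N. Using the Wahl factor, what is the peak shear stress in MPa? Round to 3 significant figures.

262 MPa

Spring index C = D/d = 27.0/4.3 = 6.2791
K_W = (4C−1)/(4C−4) + 0.615/C = 24.116/21.116 + 0.0979 = 1.2400
τ₀ = 8FD/(πd³) = 8·244·27.0/(π·4.3³) = 52704/249.78 = 211 MPa
τ_max = K·τ₀ = 1.2400 × 211 = 261.65 MPa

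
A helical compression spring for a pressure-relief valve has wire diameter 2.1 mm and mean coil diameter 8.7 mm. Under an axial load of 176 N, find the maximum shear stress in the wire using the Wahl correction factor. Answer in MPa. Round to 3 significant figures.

Spring index C = D/d = 8.7/2.1 = 4.1429
K_W = (4C−1)/(4C−4) + 0.615/C = 15.571/12.571 + 0.1484 = 1.3871
τ₀ = 8FD/(πd³) = 8·176·8.7/(π·2.1³) = 12249.6/29.094 = 421.03 MPa
τ_max = K·τ₀ = 1.3871 × 421.03 = 584.01 MPa

584 MPa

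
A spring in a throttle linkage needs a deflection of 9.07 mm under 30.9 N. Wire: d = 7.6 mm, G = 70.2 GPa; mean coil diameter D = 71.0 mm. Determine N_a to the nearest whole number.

Required rate k = F/δ = 30.9/9.07 = 3.4068 N/mm
N_a = Gd⁴/(8D³k) = (70.2×10³ × 7.6⁴)/(8 × 71.0³ × 3.4068)
    = 2.34202e+08 / 9.75475e+06 = 24.01 → 24 coils

24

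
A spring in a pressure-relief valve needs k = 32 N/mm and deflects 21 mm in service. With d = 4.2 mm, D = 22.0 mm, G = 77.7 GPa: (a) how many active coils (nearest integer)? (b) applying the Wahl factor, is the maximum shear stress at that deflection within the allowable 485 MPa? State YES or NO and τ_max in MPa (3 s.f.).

N_a = Gd⁴/(8D³k) = (77.7×10³)(4.2⁴)/(8·22.0³·32) = 8.87 → N_a = 9
Actual rate k = Gd⁴/(8D³·9) = 31.537 N/mm
Working load F = kδ = 31.537·21 = 662.27 N
C = 22.0/4.2 = 5.2381; K_W = (4C−1)/(4C−4)+0.615/C = 1.2944
τ_max = K_W·8FD/(πd³) = 1.2944·500.79 = 648.2 MPa
τ_max > 485 MPa → exceeds allowable

(a) 9 coils; (b) NO, τ_max = 648 MPa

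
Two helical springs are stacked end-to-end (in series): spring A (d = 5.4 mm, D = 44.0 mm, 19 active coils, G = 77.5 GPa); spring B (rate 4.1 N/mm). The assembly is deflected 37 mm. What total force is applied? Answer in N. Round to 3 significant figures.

k_A = Gd⁴/(8D³N_a) = (77.5×10³)(5.4⁴)/(8·44.0³·19) = 5.0895 N/mm
Series: 1/k_eq = 1/5.0895 + 1/4.1 = 0.44039; k_eq = 2.2707 N/mm
F = k_eq·δ = 2.2707·37 = 84.017 N

84.0 N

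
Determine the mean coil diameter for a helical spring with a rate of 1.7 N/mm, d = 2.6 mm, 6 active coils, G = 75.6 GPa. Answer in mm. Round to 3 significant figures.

D = (Gd⁴/(8N_a·k))^(1/3) = (75.6×10³·2.6⁴/(8·6·1.7))^(1/3)
  = (42337.5)^(1/3) = 34.8531 mm

34.9 mm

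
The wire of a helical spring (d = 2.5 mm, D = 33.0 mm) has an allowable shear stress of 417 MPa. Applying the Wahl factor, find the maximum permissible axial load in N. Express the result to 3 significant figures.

70.0 N

C = D/d = 33.0/2.5 = 13.2000
K_W = (4C−1)/(4C−4) + 0.615/C = 51.800/48.800 + 0.0466 = 1.1081
τ_max = K·8FD/(πd³) → F_max = τ_allow·πd³/(8DK)
F_max = 417·π·2.5³/(8·33.0·1.1081) = 20469/292.53 = 69.974 N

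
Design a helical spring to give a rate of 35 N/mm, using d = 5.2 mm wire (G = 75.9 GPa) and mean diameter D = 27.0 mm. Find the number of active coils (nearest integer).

N_a = Gd⁴/(8D³k) = (75.9×10³ × 5.2⁴)/(8 × 27.0³ × 35)
    = 5.54952e+07 / 5.51124e+06 = 10.07 → 10 coils

10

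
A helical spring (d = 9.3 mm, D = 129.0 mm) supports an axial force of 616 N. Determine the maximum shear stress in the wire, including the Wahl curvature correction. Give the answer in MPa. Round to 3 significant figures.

Spring index C = D/d = 129.0/9.3 = 13.8710
K_W = (4C−1)/(4C−4) + 0.615/C = 54.484/51.484 + 0.0443 = 1.1026
τ₀ = 8FD/(πd³) = 8·616·129.0/(π·9.3³) = 635712/2527 = 251.57 MPa
τ_max = K·τ₀ = 1.1026 × 251.57 = 277.38 MPa

277 MPa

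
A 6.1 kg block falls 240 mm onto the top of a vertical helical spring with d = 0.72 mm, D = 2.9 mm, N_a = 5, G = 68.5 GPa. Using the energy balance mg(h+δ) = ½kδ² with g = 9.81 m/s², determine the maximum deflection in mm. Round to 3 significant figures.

k = Gd⁴/(8D³N_a) = (68.5×10³)(0.72⁴)/(8·2.9³·5) = 18.87 N/mm
W = mg = 6.1 × 9.81 = 59.841 N
½kδ² − Wδ − Wh = 0 → δ = (W + √(W² + 2kWh))/k
δ = (59.841 + √(3580.9 + 542009))/18.87 = (59.841 + 738.64)/18.87 = 42.315 mm

42.3 mm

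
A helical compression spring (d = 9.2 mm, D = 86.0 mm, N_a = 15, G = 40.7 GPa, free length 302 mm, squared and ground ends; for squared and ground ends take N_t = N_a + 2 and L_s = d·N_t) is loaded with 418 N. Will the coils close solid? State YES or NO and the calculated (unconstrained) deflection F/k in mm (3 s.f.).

NO, δ = 109 mm

k = Gd⁴/(8D³N_a) = (40.7×10³)(9.2⁴)/(8·86.0³·15) = 3.8201 N/mm
N_t = 17; L_s = 9.2·17 = 156.4 mm; δ_solid = L₀ − L_s = 302 − 156.4 = 145.6 mm
δ = F/k = 418/3.8201 = 109.42 mm
δ < δ_solid → spring does not go solid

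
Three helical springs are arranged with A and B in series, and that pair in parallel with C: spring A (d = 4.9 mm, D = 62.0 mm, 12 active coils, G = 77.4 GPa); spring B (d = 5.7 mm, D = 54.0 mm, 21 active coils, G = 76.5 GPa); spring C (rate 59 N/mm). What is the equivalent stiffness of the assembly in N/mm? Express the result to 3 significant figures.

60.2 N/mm

k_A = Gd⁴/(8D³N_a) = (77.4×10³)(4.9⁴)/(8·62.0³·12) = 1.9502 N/mm
k_B = Gd⁴/(8D³N_a) = (76.5×10³)(5.7⁴)/(8·54.0³·21) = 3.0526 N/mm
Springs A,B series: k_AB = 1/(1/1.9502+1/3.0526) = 1.19 N/mm; parallel with C: k_eq = 1.19+59 = 60.19 N/mm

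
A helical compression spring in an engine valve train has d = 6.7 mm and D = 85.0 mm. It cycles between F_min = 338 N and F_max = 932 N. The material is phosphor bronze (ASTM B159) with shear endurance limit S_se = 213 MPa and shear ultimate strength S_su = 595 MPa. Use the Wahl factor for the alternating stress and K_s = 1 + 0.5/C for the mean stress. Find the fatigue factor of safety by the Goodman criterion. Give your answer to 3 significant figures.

0.522

C = D/d = 85.0/6.7 = 12.6866; K_W = (4C−1)/(4C−4)+0.615/C = 1.1127; K_s = 1+0.5/C = 1.0394
F_a = (F_max−F_min)/2 = 297 N; F_m = (F_max+F_min)/2 = 635 N
τ_a = K_W·8F_aD/(πd³) = 1.1127 × 213.74 = 237.82 MPa
τ_m = K_s·8F_mD/(πd³) = 1.0394 × 456.99 = 475 MPa
Goodman: 1/n_f = τ_a/S_se + τ_m/S_su = 237.82/213 + 475/595 = 1.11653 + 0.79832 = 1.9149
n_f = 1/1.9149 = 0.5222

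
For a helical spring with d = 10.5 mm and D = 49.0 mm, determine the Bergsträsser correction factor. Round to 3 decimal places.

1.319

C = D/d = 49.0/10.5 = 4.6667
K_B = (4C+2)/(4C−3) = 20.667/15.667 = 1.3191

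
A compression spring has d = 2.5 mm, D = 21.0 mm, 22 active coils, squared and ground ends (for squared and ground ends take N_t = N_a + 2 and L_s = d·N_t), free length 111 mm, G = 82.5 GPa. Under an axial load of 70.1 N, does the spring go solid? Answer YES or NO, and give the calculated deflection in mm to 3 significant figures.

k = Gd⁴/(8D³N_a) = (82.5×10³)(2.5⁴)/(8·21.0³·22) = 1.9772 N/mm
N_t = 24; L_s = 2.5·24 = 60 mm; δ_solid = L₀ − L_s = 111 − 60 = 51 mm
δ = F/k = 70.1/1.9772 = 35.455 mm
δ < δ_solid → spring does not go solid

NO, δ = 35.5 mm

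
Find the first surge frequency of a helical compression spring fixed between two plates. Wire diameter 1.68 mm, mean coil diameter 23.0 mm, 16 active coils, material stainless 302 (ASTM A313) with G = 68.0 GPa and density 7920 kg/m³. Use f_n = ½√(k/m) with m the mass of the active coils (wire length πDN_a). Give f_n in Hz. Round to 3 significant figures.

k = Gd⁴/(8D³N_a) = (68.0×10³)(1.68⁴)/(8·23.0³·16) = 0.34782 N/mm = 347.82 N/m
Wire length L = πDN_a = π·23.0·16 = 1156.1 mm
m = ρ·(πd²/4)·L = 7920 × 2.2167×10⁻⁶ m² × 1.1561 m = 0.020297 kg
f_n = ½√(k/m) = 0.5·√(347.82/0.020297) = 0.5·√(17136) = 65.453 Hz

65.5 Hz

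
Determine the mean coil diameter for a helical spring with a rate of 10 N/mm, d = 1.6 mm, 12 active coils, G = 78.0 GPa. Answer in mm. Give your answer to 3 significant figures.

8.11 mm

D = (Gd⁴/(8N_a·k))^(1/3) = (78.0×10³·1.6⁴/(8·12·10))^(1/3)
  = (532.48)^(1/3) = 8.1053 mm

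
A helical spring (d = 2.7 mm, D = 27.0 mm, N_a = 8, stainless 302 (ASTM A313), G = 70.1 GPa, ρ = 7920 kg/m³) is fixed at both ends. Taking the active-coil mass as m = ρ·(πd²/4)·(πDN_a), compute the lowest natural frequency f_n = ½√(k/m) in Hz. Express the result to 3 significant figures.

155 Hz

k = Gd⁴/(8D³N_a) = (70.1×10³)(2.7⁴)/(8·27.0³·8) = 2.9573 N/mm = 2957.3 N/m
Wire length L = πDN_a = π·27.0·8 = 678.58 mm
m = ρ·(πd²/4)·L = 7920 × 5.7256×10⁻⁶ m² × 0.67858 m = 0.030771 kg
f_n = ½√(k/m) = 0.5·√(2957.3/0.030771) = 0.5·√(96107) = 155.01 Hz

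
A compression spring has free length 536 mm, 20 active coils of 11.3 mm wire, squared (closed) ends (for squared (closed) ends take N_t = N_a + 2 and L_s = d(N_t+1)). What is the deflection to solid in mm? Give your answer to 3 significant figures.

N_t = 22; L_s = 11.3·23 = 259.9 mm
δ_solid = L₀ − L_s = 536 − 259.9 = 276.1 mm

276 mm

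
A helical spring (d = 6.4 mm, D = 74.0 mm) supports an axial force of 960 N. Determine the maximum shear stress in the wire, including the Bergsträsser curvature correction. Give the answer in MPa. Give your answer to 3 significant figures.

Spring index C = D/d = 74.0/6.4 = 11.5625
K_B = (4C+2)/(4C−3) = 48.250/43.250 = 1.1156
τ₀ = 8FD/(πd³) = 8·960·74.0/(π·6.4³) = 568320/823.55 = 690.09 MPa
τ_max = K·τ₀ = 1.1156 × 690.09 = 769.86 MPa

770 MPa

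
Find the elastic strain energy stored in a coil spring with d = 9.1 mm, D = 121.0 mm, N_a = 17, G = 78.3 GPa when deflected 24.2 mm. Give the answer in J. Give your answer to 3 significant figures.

k = Gd⁴/(8D³N_a) = (78.3×10³)(9.1⁴)/(8·121.0³·17) = 2.2286 N/mm
U = ½kδ² = 0.5 × 2.2286 × 24.2² = 652.58 N·mm = 0.65258 J

0.653 J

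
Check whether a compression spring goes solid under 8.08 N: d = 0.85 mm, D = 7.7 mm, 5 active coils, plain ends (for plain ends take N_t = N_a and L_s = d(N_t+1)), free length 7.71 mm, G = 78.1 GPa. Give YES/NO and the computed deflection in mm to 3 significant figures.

YES, δ = 3.62 mm

k = Gd⁴/(8D³N_a) = (78.1×10³)(0.85⁴)/(8·7.7³·5) = 2.2325 N/mm
N_t = 5; L_s = 0.85·6 = 5.1 mm; δ_solid = L₀ − L_s = 7.71 − 5.1 = 2.61 mm
δ = F/k = 8.08/2.2325 = 3.6192 mm
δ ≥ δ_solid → spring goes solid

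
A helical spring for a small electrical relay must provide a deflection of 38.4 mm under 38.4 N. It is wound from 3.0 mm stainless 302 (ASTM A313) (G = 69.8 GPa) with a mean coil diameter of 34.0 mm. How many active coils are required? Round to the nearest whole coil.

Required rate k = F/δ = 38.4/38.4 = 1 N/mm
N_a = Gd⁴/(8D³k) = (69.8×10³ × 3.0⁴)/(8 × 34.0³ × 1)
    = 5.6538e+06 / 314432 = 17.98 → 18 coils

18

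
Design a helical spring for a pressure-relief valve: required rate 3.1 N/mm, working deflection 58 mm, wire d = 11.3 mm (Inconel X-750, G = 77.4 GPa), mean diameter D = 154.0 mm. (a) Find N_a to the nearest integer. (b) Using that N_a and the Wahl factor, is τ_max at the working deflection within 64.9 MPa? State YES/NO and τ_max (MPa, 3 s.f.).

(a) 14 coils; (b) YES, τ_max = 53.7 MPa

N_a = Gd⁴/(8D³k) = (77.4×10³)(11.3⁴)/(8·154.0³·3.1) = 13.93 → N_a = 14
Actual rate k = Gd⁴/(8D³·14) = 3.0851 N/mm
Working load F = kδ = 3.0851·58 = 178.94 N
C = 154.0/11.3 = 13.6283; K_W = (4C−1)/(4C−4)+0.615/C = 1.1045
τ_max = K_W·8FD/(πd³) = 1.1045·48.633 = 53.716 MPa
τ_max ≤ 64.9 MPa → acceptable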